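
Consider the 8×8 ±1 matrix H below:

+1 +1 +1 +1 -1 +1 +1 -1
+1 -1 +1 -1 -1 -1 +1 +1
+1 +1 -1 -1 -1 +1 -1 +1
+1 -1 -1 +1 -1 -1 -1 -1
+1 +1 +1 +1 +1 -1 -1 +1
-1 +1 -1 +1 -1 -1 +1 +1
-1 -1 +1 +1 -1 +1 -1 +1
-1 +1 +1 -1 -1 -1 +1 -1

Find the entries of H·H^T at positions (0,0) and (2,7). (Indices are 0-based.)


Row 0 of H: [1, 1, 1, 1, -1, 1, 1, -1].
Row 2 of H: [1, 1, -1, -1, -1, 1, -1, 1].
Row 7 of H: [-1, 1, 1, -1, -1, -1, 1, -1].
(H·H^T)[0][0] = Σ_j H[0][j]·H[0][j] = (1)² + (1)² + (1)² + (1)² + (-1)² + (1)² + (1)² + (-1)² = 1 + 1 + 1 + 1 + 1 + 1 + 1 + 1 = 8.
(H·H^T)[2][7] = Σ_j H[2][j]·H[7][j] = (1)·(-1) + (1)·(1) + (-1)·(1) + (-1)·(-1) + (-1)·(-1) + (1)·(-1) + (-1)·(1) + (1)·(-1) = -1 + 1 + -1 + 1 + 1 + -1 + -1 + -1 = -2.
Rows 2 and 7 are not orthogonal (dot product = -2 ≠ 0), so H is not a Hadamard matrix.

(0,0) entry = 8; (2,7) entry = -2.


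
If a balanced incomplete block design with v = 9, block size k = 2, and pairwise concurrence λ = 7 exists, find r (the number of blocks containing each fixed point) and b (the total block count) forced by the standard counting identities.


Any 2-(v, k, λ) BIBD satisfies two necessary conditions:
  (i)  Each point sits in r blocks, and counting incidences through any fixed point gives r(k − 1) = λ(v − 1), so r = λ(v − 1)/(k − 1).
  (ii) Total incidences bk = vr, so b = vr/k.
Step 1: r = λ(v − 1)/(k − 1) = 7·(9 − 1)/(2 − 1) = 7·8/1 = 56/1 = 56.
Step 2: b = vr/k = 9·56/2 = 504/2 = 252.
Check integrality: r = 56 ∈ Z ✓, b = 252 ∈ Z ✓.
(These identities are necessary conditions: they determine r and b for any design with these parameters, but do not by themselves prove that one exists.)

r = 56, b = 252.


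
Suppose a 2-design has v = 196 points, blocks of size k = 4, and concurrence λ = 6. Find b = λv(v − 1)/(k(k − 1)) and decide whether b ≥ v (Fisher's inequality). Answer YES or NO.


b = λv(v − 1)/(k(k − 1)) = 6·196·195/(4·3) = 229320/12 = 19110.
Compare with v = 196: b ≥ v, so Fisher's inequality holds.

YES


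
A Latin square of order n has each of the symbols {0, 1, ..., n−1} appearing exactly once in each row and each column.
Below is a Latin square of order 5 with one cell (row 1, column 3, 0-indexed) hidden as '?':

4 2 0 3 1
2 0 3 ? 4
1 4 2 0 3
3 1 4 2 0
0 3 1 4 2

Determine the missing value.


Row 1 contains symbols [0, 2, 3, 4] — missing [1].
Column 3 contains symbols [0, 2, 3, 4] — missing [1].
The missing symbol must appear in both missing sets; intersection = [1].
Therefore the hidden value is 1.

Missing value = 1.


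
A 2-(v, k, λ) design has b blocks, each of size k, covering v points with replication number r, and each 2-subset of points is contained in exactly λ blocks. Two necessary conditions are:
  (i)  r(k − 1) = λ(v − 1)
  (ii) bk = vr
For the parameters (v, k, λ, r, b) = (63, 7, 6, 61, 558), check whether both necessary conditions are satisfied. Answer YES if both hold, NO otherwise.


Condition (i): r(k − 1) = 61·6 = 366; λ(v − 1) = 6·62 = 372. Match? NO.
Condition (ii): bk = 558·7 = 3906; vr = 63·61 = 3843. Match? NO.
Both conditions hold? NO.

NO


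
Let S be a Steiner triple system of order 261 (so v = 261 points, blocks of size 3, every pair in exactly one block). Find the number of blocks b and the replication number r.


An STS(v) is a 2-(v, 3, 1) BIBD: block size k = 3, λ = 1.
Replication: r(k − 1) = λ(v − 1) ⇒ r·2 = 261 − 1 = 260 ⇒ r = 130.
Block count: bk = vr ⇒ b·3 = 261·130 = 33930 ⇒ b = 11310.

r = 130, b = 11310.


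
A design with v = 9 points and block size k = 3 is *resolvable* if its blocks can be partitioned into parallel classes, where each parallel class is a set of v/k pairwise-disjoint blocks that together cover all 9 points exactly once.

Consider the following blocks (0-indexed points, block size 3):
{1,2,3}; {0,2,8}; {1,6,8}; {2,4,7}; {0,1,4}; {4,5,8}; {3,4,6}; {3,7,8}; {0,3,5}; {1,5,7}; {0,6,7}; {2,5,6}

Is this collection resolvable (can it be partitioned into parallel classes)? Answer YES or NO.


v = 9, block size k = 3, number of blocks = 12.
For resolvability, blocks must partition into parallel classes of size v/k = 3.
Total blocks must therefore be a multiple of 3: 12 = 3·4 + 0 ⇒ divisible ✓.
Greedy packing gives 4 candidate class(es). Each should be a full parallel class (size 3, covers all 9 points).
  Class 1 (3 blocks): {1,2,3}; {4,5,8}; {0,6,7}. Points covered: [0, 1, 2, 3, 4, 5, 6, 7, 8].
  Class 2 (3 blocks): {0,2,8}; {3,4,6}; {1,5,7}. Points covered: [0, 1, 2, 3, 4, 5, 6, 7, 8].
  Class 3 (3 blocks): {1,6,8}; {2,4,7}; {0,3,5}. Points covered: [0, 1, 2, 3, 4, 5, 6, 7, 8].
  Class 4 (3 blocks): {0,1,4}; {3,7,8}; {2,5,6}. Points covered: [0, 1, 2, 3, 4, 5, 6, 7, 8].
All classes full (size 3)? YES. All classes cover every point? YES.
Resolvable? YES.

YES


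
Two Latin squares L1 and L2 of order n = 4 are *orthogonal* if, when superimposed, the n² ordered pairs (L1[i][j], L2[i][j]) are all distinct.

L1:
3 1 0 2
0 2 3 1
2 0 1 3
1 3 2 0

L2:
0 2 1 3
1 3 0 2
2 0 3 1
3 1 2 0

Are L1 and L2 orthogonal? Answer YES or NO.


Form the n² = 16 superimposed pairs (L1[i][j], L2[i][j]), row by row (rows and columns indexed from 0):
row 0: (3,0) (1,2) (0,1) (2,3)
row 1: (0,1) (2,3) (3,0) (1,2)
row 2: (2,2) (0,0) (1,3) (3,1)
row 3: (1,3) (3,1) (2,2) (0,0)
Orthogonality requires all 16 pairs distinct.
But the pair (0,1) repeats: cell (0,2) has L1 = 0, L2 = 1, and cell (1,0) has L1 = 0, L2 = 1.
A repeated pair means some other pair never occurs (only 8 distinct pairs out of 16), so the squares are not orthogonal.
Conclusion: NO.

NO


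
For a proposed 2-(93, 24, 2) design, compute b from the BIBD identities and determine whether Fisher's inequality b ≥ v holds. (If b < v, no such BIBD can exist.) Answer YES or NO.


b = λv(v − 1)/(k(k − 1)) = 2·93·92/(24·23) = 17112/552 = 31.
Compare with v = 93: b < v, so Fisher's inequality fails.

NO


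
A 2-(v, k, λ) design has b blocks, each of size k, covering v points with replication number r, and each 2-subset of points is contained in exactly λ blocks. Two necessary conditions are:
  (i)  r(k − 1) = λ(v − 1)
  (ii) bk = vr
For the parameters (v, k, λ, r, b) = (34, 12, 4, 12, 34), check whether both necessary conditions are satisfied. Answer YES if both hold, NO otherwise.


Condition (i): r(k − 1) = 12·11 = 132; λ(v − 1) = 4·33 = 132. Match? YES.
Condition (ii): bk = 34·12 = 408; vr = 34·12 = 408. Match? YES.
Both conditions hold? YES.

YES


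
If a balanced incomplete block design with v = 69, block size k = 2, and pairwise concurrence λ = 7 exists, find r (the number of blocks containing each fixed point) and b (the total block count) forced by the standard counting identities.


Any 2-(v, k, λ) BIBD satisfies two necessary conditions:
  (i)  Each point sits in r blocks, and counting incidences through any fixed point gives r(k − 1) = λ(v − 1), so r = λ(v − 1)/(k − 1).
  (ii) Total incidences bk = vr, so b = vr/k.
Step 1: r = λ(v − 1)/(k − 1) = 7·(69 − 1)/(2 − 1) = 7·68/1 = 476/1 = 476.
Step 2: b = vr/k = 69·476/2 = 32844/2 = 16422.
Check integrality: r = 476 ∈ Z ✓, b = 16422 ∈ Z ✓.
(These identities are necessary conditions: they determine r and b for any design with these parameters, but do not by themselves prove that one exists.)

r = 476, b = 16422.


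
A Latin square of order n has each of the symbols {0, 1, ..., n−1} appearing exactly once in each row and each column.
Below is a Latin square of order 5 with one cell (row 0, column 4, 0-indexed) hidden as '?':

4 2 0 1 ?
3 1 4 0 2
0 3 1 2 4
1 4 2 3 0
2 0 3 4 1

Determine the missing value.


Row 0 contains symbols [0, 1, 2, 4] — missing [3].
Column 4 contains symbols [0, 1, 2, 4] — missing [3].
The missing symbol must appear in both missing sets; intersection = [3].
Therefore the hidden value is 3.

Missing value = 3.


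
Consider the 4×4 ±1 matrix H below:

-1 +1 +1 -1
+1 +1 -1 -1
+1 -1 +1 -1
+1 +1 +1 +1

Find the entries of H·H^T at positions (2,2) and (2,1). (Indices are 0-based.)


Row 1 of H: [1, 1, -1, -1].
Row 2 of H: [1, -1, 1, -1].
(H·H^T)[2][2] = Σ_j H[2][j]·H[2][j] = (1)² + (-1)² + (1)² + (-1)² = 1 + 1 + 1 + 1 = 4.
(H·H^T)[2][1] = Σ_j H[2][j]·H[1][j] = (1)·(1) + (-1)·(1) + (1)·(-1) + (-1)·(-1) = 1 + -1 + -1 + 1 = 0.
So rows 2 and 1 are orthogonal; the diagonal entry equals n = 4.

(2,2) entry = 4; (2,1) entry = 0.


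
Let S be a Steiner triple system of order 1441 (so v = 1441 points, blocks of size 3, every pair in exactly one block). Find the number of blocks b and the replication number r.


An STS(v) is a 2-(v, 3, 1) BIBD: block size k = 3, λ = 1.
Replication: r(k − 1) = λ(v − 1) ⇒ r·2 = 1441 − 1 = 1440 ⇒ r = 720.
Block count: b = v(v − 1)/6 = 1441·1440/6 = 2075040/6 = 345840.
(Check via bk = vr: 345840·3 = 1037520 = 1441·720 = 1037520 ✓.)

r = 720, b = 345840.


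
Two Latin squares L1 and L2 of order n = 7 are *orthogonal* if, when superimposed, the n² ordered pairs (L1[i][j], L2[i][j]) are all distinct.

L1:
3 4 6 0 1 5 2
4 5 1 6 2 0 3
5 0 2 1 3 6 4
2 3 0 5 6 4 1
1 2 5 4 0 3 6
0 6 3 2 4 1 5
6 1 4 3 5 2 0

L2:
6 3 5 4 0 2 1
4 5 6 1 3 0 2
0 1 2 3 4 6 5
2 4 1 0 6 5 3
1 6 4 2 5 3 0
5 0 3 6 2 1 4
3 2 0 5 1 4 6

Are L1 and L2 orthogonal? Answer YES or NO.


Form the n² = 49 superimposed pairs (L1[i][j], L2[i][j]), row by row (rows and columns indexed from 0):
row 0: (3,6) (4,3) (6,5) (0,4) (1,0) (5,2) (2,1)
row 1: (4,4) (5,5) (1,6) (6,1) (2,3) (0,0) (3,2)
row 2: (5,0) (0,1) (2,2) (1,3) (3,4) (6,6) (4,5)
row 3: (2,2) (3,4) (0,1) (5,0) (6,6) (4,5) (1,3)
row 4: (1,1) (2,6) (5,4) (4,2) (0,5) (3,3) (6,0)
row 5: (0,5) (6,0) (3,3) (2,6) (4,2) (1,1) (5,4)
row 6: (6,3) (1,2) (4,0) (3,5) (5,1) (2,4) (0,6)
Orthogonality requires all 49 pairs distinct.
But the pair (2,2) repeats: cell (2,2) has L1 = 2, L2 = 2, and cell (3,0) has L1 = 2, L2 = 2.
A repeated pair means some other pair never occurs (only 35 distinct pairs out of 49), so the squares are not orthogonal.
Conclusion: NO.

NO


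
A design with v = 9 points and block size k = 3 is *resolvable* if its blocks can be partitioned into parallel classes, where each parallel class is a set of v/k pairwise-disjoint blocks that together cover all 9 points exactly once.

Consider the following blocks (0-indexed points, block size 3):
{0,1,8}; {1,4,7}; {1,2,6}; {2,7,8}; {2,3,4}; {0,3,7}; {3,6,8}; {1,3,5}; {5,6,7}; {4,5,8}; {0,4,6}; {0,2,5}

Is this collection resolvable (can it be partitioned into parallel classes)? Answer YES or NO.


v = 9, block size k = 3, number of blocks = 12.
For resolvability, blocks must partition into parallel classes of size v/k = 3.
Total blocks must therefore be a multiple of 3: 12 = 3·4 + 0 ⇒ divisible ✓.
Greedy packing gives 4 candidate class(es). Each should be a full parallel class (size 3, covers all 9 points).
  Class 1 (3 blocks): {0,1,8}; {2,3,4}; {5,6,7}. Points covered: [0, 1, 2, 3, 4, 5, 6, 7, 8].
  Class 2 (3 blocks): {1,4,7}; {3,6,8}; {0,2,5}. Points covered: [0, 1, 2, 3, 4, 5, 6, 7, 8].
  Class 3 (3 blocks): {1,2,6}; {0,3,7}; {4,5,8}. Points covered: [0, 1, 2, 3, 4, 5, 6, 7, 8].
  Class 4 (3 blocks): {2,7,8}; {1,3,5}; {0,4,6}. Points covered: [0, 1, 2, 3, 4, 5, 6, 7, 8].
All classes full (size 3)? YES. All classes cover every point? YES.
Resolvable? YES.

YES


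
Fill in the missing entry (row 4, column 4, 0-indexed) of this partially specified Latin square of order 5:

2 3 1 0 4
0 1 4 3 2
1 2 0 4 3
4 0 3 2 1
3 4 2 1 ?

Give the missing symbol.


Row 4 contains symbols [1, 2, 3, 4] — missing [0].
Column 4 contains symbols [1, 2, 3, 4] — missing [0].
The missing symbol must appear in both missing sets; intersection = [0].
Therefore the hidden value is 0.

Missing value = 0.


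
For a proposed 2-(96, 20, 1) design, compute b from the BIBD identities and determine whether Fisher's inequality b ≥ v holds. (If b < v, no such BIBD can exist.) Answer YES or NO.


b = λv(v − 1)/(k(k − 1)) = 1·96·95/(20·19) = 9120/380 = 24.
Compare with v = 96: b < v, so Fisher's inequality fails.

NO


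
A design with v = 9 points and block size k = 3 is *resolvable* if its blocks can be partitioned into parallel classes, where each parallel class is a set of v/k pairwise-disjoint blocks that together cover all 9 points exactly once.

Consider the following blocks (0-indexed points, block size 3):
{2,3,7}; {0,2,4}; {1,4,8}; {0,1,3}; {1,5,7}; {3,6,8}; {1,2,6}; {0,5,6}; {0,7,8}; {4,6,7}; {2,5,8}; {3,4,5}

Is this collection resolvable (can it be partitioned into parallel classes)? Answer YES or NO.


v = 9, block size k = 3, number of blocks = 12.
For resolvability, blocks must partition into parallel classes of size v/k = 3.
Total blocks must therefore be a multiple of 3: 12 = 3·4 + 0 ⇒ divisible ✓.
Greedy packing gives 4 candidate class(es). Each should be a full parallel class (size 3, covers all 9 points).
  Class 1 (3 blocks): {2,3,7}; {1,4,8}; {0,5,6}. Points covered: [0, 1, 2, 3, 4, 5, 6, 7, 8].
  Class 2 (3 blocks): {0,2,4}; {1,5,7}; {3,6,8}. Points covered: [0, 1, 2, 3, 4, 5, 6, 7, 8].
  Class 3 (3 blocks): {0,1,3}; {4,6,7}; {2,5,8}. Points covered: [0, 1, 2, 3, 4, 5, 6, 7, 8].
  Class 4 (3 blocks): {1,2,6}; {0,7,8}; {3,4,5}. Points covered: [0, 1, 2, 3, 4, 5, 6, 7, 8].
All classes full (size 3)? YES. All classes cover every point? YES.
Resolvable? YES.

YES


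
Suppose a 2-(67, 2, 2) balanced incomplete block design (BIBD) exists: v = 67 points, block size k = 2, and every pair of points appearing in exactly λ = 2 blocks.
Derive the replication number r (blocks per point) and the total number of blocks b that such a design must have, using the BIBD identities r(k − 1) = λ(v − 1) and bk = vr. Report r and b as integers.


Any 2-(v, k, λ) BIBD satisfies two necessary conditions:
  (i)  Each point sits in r blocks, and counting incidences through any fixed point gives r(k − 1) = λ(v − 1), so r = λ(v − 1)/(k − 1).
  (ii) Total incidences bk = vr, so b = vr/k.
Step 1: r = λ(v − 1)/(k − 1) = 2·(67 − 1)/(2 − 1) = 2·66/1 = 132/1 = 132.
Step 2: b = vr/k = 67·132/2 = 8844/2 = 4422.
Check integrality: r = 132 ∈ Z ✓, b = 4422 ∈ Z ✓.
(These identities are necessary conditions: they determine r and b for any design with these parameters, but do not by themselves prove that one exists.)

r = 132, b = 4422.


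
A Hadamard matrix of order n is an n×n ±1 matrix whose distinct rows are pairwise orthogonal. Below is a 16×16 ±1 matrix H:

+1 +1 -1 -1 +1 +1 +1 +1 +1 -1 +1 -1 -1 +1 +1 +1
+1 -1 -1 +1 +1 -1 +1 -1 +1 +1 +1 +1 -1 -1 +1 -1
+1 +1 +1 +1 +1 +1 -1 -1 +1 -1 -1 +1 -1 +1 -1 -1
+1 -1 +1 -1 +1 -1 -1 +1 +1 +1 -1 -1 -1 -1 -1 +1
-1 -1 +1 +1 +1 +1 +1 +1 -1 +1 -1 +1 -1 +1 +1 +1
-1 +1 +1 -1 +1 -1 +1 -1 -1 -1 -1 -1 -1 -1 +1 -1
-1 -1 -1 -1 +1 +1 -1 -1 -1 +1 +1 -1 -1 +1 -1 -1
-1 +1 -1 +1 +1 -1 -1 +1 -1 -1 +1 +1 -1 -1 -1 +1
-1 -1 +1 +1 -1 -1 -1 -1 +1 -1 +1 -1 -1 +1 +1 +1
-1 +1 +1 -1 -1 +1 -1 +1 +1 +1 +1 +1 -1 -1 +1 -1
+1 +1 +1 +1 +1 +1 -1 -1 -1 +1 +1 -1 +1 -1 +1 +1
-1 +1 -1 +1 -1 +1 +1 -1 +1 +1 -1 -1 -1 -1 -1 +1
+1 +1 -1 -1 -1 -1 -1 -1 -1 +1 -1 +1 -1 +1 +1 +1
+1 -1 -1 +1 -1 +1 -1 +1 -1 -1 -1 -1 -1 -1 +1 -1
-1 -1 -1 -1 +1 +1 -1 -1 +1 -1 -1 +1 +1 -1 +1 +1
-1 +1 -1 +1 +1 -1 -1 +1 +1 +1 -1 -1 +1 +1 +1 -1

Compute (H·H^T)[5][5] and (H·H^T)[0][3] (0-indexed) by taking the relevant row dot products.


Row 0 of H: [1, 1, -1, -1, 1, 1, 1, 1, 1, -1, 1, -1, -1, 1, 1, 1].
Row 3 of H: [1, -1, 1, -1, 1, -1, -1, 1, 1, 1, -1, -1, -1, -1, -1, 1].
Row 5 of H: [-1, 1, 1, -1, 1, -1, 1, -1, -1, -1, -1, -1, -1, -1, 1, -1].
(H·H^T)[5][5] = Σ_j H[5][j]·H[5][j] = (-1)² + (1)² + (1)² + (-1)² + (1)² + (-1)² + (1)² + (-1)² + (-1)² + (-1)² + (-1)² + (-1)² + (-1)² + (-1)² + (1)² + (-1)² = 1 + 1 + 1 + 1 + 1 + 1 + 1 + 1 + 1 + 1 + 1 + 1 + 1 + 1 + 1 + 1 = 16.
(H·H^T)[0][3] = Σ_j H[0][j]·H[3][j] = (1)·(1) + (1)·(-1) + (-1)·(1) + (-1)·(-1) + (1)·(1) + (1)·(-1) + (1)·(-1) + (1)·(1) + (1)·(1) + (-1)·(1) + (1)·(-1) + (-1)·(-1) + (-1)·(-1) + (1)·(-1) + (1)·(-1) + (1)·(1) = 1 + -1 + -1 + 1 + 1 + -1 + -1 + 1 + 1 + -1 + -1 + 1 + 1 + -1 + -1 + 1 = 0.
So rows 0 and 3 are orthogonal; the diagonal entry equals n = 16.

(5,5) entry = 16; (0,3) entry = 0.


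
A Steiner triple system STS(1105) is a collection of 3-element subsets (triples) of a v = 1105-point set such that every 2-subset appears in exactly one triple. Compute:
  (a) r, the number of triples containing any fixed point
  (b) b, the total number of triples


An STS(v) is a 2-(v, 3, 1) BIBD: block size k = 3, λ = 1.
Replication: r(k − 1) = λ(v − 1) ⇒ r·2 = 1105 − 1 = 1104 ⇒ r = 552.
Block count: b = v(v − 1)/6 = 1105·1104/6 = 1219920/6 = 203320.

r = 552, b = 203320.


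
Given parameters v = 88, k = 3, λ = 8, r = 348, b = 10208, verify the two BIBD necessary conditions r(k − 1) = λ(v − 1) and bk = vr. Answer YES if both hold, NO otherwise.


Condition (i): r(k − 1) = 348·2 = 696; λ(v − 1) = 8·87 = 696. Match? YES.
Condition (ii): bk = 10208·3 = 30624; vr = 88·348 = 30624. Match? YES.
Both conditions hold? YES.

YES


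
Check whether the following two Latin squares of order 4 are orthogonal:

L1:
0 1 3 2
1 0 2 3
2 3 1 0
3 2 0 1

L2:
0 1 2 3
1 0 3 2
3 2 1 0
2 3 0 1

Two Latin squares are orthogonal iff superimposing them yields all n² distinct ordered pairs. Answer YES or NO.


Form the n² = 16 superimposed pairs (L1[i][j], L2[i][j]), row by row (rows and columns indexed from 0):
row 0: (0,0) (1,1) (3,2) (2,3)
row 1: (1,1) (0,0) (2,3) (3,2)
row 2: (2,3) (3,2) (1,1) (0,0)
row 3: (3,2) (2,3) (0,0) (1,1)
Orthogonality requires all 16 pairs distinct.
But the pair (1,1) repeats: cell (0,1) has L1 = 1, L2 = 1, and cell (1,0) has L1 = 1, L2 = 1.
A repeated pair means some other pair never occurs (only 4 distinct pairs out of 16), so the squares are not orthogonal.
Conclusion: NO.

NO


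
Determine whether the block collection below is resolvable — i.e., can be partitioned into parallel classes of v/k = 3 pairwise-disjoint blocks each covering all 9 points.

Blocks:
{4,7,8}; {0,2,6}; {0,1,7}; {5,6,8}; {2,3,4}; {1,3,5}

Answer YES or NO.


v = 9, block size k = 3, number of blocks = 6.
For resolvability, blocks must partition into parallel classes of size v/k = 3.
Total blocks must therefore be a multiple of 3: 6 = 3·2 + 0 ⇒ divisible ✓.
Greedy packing gives 2 candidate class(es). Each should be a full parallel class (size 3, covers all 9 points).
  Class 1 (3 blocks): {4,7,8}; {0,2,6}; {1,3,5}. Points covered: [0, 1, 2, 3, 4, 5, 6, 7, 8].
  Class 2 (3 blocks): {0,1,7}; {5,6,8}; {2,3,4}. Points covered: [0, 1, 2, 3, 4, 5, 6, 7, 8].
All classes full (size 3)? YES. All classes cover every point? YES.
Resolvable? YES.

YES


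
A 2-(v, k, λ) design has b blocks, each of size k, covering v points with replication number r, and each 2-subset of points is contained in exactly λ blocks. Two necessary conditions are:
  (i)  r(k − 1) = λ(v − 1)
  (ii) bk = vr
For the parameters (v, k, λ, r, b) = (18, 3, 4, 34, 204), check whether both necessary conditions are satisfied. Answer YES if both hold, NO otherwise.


Condition (i): r(k − 1) = 34·2 = 68; λ(v − 1) = 4·17 = 68. Match? YES.
Condition (ii): bk = 204·3 = 612; vr = 18·34 = 612. Match? YES.
Both conditions hold? YES.

YES


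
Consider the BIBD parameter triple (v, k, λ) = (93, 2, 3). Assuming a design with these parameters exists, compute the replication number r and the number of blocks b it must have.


Any 2-(v, k, λ) BIBD satisfies two necessary conditions:
  (i)  Each point sits in r blocks, and counting incidences through any fixed point gives r(k − 1) = λ(v − 1), so r = λ(v − 1)/(k − 1).
  (ii) Total incidences bk = vr, so b = vr/k.
Step 1: r = λ(v − 1)/(k − 1) = 3·(93 − 1)/(2 − 1) = 3·92/1 = 276/1 = 276.
Step 2: b = vr/k = 93·276/2 = 25668/2 = 12834.
Check integrality: r = 276 ∈ Z ✓, b = 12834 ∈ Z ✓.
(These identities are necessary conditions: they determine r and b for any design with these parameters, but do not by themselves prove that one exists.)

r = 276, b = 12834.


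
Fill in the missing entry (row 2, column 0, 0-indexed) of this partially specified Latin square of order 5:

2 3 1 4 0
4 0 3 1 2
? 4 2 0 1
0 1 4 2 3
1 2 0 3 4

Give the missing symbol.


Row 2 contains symbols [0, 1, 2, 4] — missing [3].
Column 0 contains symbols [0, 1, 2, 4] — missing [3].
The missing symbol must appear in both missing sets; intersection = [3].
Therefore the hidden value is 3.

Missing value = 3.


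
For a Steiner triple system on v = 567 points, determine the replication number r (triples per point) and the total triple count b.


An STS(v) is a 2-(v, 3, 1) BIBD: block size k = 3, λ = 1.
Replication: r(k − 1) = λ(v − 1) ⇒ r·2 = 567 − 1 = 566 ⇒ r = 283.
Block count: b = v(v − 1)/6 = 567·566/6 = 320922/6 = 53487.
(Check via bk = vr: 53487·3 = 160461 = 567·283 = 160461 ✓.)

r = 283, b = 53487.


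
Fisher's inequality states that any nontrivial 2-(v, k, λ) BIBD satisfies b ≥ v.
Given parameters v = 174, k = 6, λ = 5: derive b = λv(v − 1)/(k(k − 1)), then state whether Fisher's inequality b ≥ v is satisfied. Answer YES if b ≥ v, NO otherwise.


r = λ(v − 1)/(k − 1) = 5·173/5 = 173.
b = vr/k = 174·173/6 = 5017.
Fisher's inequality: b ≥ v ⇔ 5017 ≥ 174? YES.

YES


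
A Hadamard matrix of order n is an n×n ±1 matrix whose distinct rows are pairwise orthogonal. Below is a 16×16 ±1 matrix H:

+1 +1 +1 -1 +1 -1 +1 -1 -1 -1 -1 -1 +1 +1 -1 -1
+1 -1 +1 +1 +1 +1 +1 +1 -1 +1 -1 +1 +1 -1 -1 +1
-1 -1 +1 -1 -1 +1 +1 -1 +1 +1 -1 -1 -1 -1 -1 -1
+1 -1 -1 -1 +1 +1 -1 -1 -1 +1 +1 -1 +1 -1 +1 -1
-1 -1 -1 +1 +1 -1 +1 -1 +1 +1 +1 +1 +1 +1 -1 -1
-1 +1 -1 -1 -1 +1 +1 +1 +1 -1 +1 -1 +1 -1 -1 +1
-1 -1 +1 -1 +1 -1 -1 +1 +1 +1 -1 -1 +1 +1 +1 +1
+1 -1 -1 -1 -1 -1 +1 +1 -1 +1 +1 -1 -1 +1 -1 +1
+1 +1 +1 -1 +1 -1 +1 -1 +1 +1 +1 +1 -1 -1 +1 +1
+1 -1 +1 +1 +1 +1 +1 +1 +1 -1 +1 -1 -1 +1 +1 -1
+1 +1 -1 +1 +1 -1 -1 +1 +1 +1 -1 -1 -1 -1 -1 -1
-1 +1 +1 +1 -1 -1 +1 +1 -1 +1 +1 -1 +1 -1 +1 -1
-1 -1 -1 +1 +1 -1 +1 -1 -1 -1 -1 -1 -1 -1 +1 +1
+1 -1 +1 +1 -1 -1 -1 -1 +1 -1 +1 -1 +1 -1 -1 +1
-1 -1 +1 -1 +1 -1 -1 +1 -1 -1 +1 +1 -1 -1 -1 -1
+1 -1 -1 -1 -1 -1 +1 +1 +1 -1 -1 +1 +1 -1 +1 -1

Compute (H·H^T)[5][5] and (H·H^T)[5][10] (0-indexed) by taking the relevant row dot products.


Row 5 of H: [-1, 1, -1, -1, -1, 1, 1, 1, 1, -1, 1, -1, 1, -1, -1, 1].
Row 10 of H: [1, 1, -1, 1, 1, -1, -1, 1, 1, 1, -1, -1, -1, -1, -1, -1].
(H·H^T)[5][5] = Σ_j H[5][j]·H[5][j] = (-1)² + (1)² + (-1)² + (-1)² + (-1)² + (1)² + (1)² + (1)² + (1)² + (-1)² + (1)² + (-1)² + (1)² + (-1)² + (-1)² + (1)² = 1 + 1 + 1 + 1 + 1 + 1 + 1 + 1 + 1 + 1 + 1 + 1 + 1 + 1 + 1 + 1 = 16.
(H·H^T)[5][10] = Σ_j H[5][j]·H[10][j] = (-1)·(1) + (1)·(1) + (-1)·(-1) + (-1)·(1) + (-1)·(1) + (1)·(-1) + (1)·(-1) + (1)·(1) + (1)·(1) + (-1)·(1) + (1)·(-1) + (-1)·(-1) + (1)·(-1) + (-1)·(-1) + (-1)·(-1) + (1)·(-1) = -1 + 1 + 1 + -1 + -1 + -1 + -1 + 1 + 1 + -1 + -1 + 1 + -1 + 1 + 1 + -1 = -2.
Rows 5 and 10 are not orthogonal (dot product = -2 ≠ 0), so H is not a Hadamard matrix.

(5,5) entry = 16; (5,10) entry = -2.


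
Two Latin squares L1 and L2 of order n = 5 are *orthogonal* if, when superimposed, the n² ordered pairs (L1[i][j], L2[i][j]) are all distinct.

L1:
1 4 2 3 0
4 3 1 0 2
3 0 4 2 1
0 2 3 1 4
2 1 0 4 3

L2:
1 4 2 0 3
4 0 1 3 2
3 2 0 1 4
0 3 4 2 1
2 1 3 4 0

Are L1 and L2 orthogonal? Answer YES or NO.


Form the n² = 25 superimposed pairs (L1[i][j], L2[i][j]), row by row (rows and columns indexed from 0):
row 0: (1,1) (4,4) (2,2) (3,0) (0,3)
row 1: (4,4) (3,0) (1,1) (0,3) (2,2)
row 2: (3,3) (0,2) (4,0) (2,1) (1,4)
row 3: (0,0) (2,3) (3,4) (1,2) (4,1)
row 4: (2,2) (1,1) (0,3) (4,4) (3,0)
Orthogonality requires all 25 pairs distinct.
But the pair (4,4) repeats: cell (0,1) has L1 = 4, L2 = 4, and cell (1,0) has L1 = 4, L2 = 4.
A repeated pair means some other pair never occurs (only 15 distinct pairs out of 25), so the squares are not orthogonal.
Conclusion: NO.

NO


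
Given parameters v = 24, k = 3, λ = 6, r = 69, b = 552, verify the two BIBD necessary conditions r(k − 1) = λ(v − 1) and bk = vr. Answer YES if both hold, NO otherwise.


Condition (i): r(k − 1) = 69·2 = 138; λ(v − 1) = 6·23 = 138. Match? YES.
Condition (ii): bk = 552·3 = 1656; vr = 24·69 = 1656. Match? YES.
Both conditions hold? YES.

YES


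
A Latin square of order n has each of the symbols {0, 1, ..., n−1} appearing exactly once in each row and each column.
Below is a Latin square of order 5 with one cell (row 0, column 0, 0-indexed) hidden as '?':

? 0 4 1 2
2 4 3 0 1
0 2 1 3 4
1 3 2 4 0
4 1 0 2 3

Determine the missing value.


Row 0 contains symbols [0, 1, 2, 4] — missing [3].
Column 0 contains symbols [0, 1, 2, 4] — missing [3].
The missing symbol must appear in both missing sets; intersection = [3].
Therefore the hidden value is 3.

Missing value = 3.


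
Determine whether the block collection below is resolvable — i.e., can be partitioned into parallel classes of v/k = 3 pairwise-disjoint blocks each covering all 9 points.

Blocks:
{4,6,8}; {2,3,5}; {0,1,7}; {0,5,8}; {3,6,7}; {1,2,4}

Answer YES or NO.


v = 9, block size k = 3, number of blocks = 6.
For resolvability, blocks must partition into parallel classes of size v/k = 3.
Total blocks must therefore be a multiple of 3: 6 = 3·2 + 0 ⇒ divisible ✓.
Greedy packing gives 2 candidate class(es). Each should be a full parallel class (size 3, covers all 9 points).
  Class 1 (3 blocks): {4,6,8}; {2,3,5}; {0,1,7}. Points covered: [0, 1, 2, 3, 4, 5, 6, 7, 8].
  Class 2 (3 blocks): {0,5,8}; {3,6,7}; {1,2,4}. Points covered: [0, 1, 2, 3, 4, 5, 6, 7, 8].
All classes full (size 3)? YES. All classes cover every point? YES.
Resolvable? YES.

YES


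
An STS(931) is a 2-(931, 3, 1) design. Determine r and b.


An STS(v) is a 2-(v, 3, 1) BIBD: block size k = 3, λ = 1.
Replication: r(k − 1) = λ(v − 1) ⇒ r·2 = 931 − 1 = 930 ⇒ r = 465.
Block count: b = v(v − 1)/6 = 931·930/6 = 865830/6 = 144305.
(Check via bk = vr: 144305·3 = 432915 = 931·465 = 432915 ✓.)

r = 465, b = 144305.


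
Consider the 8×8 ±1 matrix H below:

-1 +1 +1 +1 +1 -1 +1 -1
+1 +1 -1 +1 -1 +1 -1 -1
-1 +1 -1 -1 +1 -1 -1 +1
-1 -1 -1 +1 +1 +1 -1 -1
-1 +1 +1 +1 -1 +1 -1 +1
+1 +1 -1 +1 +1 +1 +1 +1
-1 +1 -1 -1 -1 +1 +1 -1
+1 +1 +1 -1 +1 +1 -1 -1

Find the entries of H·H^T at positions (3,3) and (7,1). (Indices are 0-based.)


Row 1 of H: [1, 1, -1, 1, -1, 1, -1, -1].
Row 3 of H: [-1, -1, -1, 1, 1, 1, -1, -1].
Row 7 of H: [1, 1, 1, -1, 1, 1, -1, -1].
(H·H^T)[3][3] = Σ_j H[3][j]·H[3][j] = (-1)² + (-1)² + (-1)² + (1)² + (1)² + (1)² + (-1)² + (-1)² = 1 + 1 + 1 + 1 + 1 + 1 + 1 + 1 = 8.
(H·H^T)[7][1] = Σ_j H[7][j]·H[1][j] = (1)·(1) + (1)·(1) + (1)·(-1) + (-1)·(1) + (1)·(-1) + (1)·(1) + (-1)·(-1) + (-1)·(-1) = 1 + 1 + -1 + -1 + -1 + 1 + 1 + 1 = 2.
Rows 7 and 1 are not orthogonal (dot product = 2 ≠ 0), so H is not a Hadamard matrix.

(3,3) entry = 8; (7,1) entry = 2.


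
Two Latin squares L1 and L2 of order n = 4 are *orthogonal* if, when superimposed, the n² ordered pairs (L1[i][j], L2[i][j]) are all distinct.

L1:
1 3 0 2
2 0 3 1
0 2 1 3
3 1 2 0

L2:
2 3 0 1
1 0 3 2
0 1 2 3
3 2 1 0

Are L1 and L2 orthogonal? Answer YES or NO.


Form the n² = 16 superimposed pairs (L1[i][j], L2[i][j]), row by row (rows and columns indexed from 0):
row 0: (1,2) (3,3) (0,0) (2,1)
row 1: (2,1) (0,0) (3,3) (1,2)
row 2: (0,0) (2,1) (1,2) (3,3)
row 3: (3,3) (1,2) (2,1) (0,0)
Orthogonality requires all 16 pairs distinct.
But the pair (2,1) repeats: cell (0,3) has L1 = 2, L2 = 1, and cell (1,0) has L1 = 2, L2 = 1.
A repeated pair means some other pair never occurs (only 4 distinct pairs out of 16), so the squares are not orthogonal.
Conclusion: NO.

NO


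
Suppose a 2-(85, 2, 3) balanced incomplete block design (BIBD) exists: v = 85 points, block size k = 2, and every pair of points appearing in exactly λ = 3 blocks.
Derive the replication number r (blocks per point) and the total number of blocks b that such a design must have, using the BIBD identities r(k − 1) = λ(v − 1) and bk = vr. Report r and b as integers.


Any 2-(v, k, λ) BIBD satisfies two necessary conditions:
  (i)  Each point sits in r blocks, and counting incidences through any fixed point gives r(k − 1) = λ(v − 1), so r = λ(v − 1)/(k − 1).
  (ii) Total incidences bk = vr, so b = vr/k.
Step 1: r = λ(v − 1)/(k − 1) = 3·(85 − 1)/(2 − 1) = 3·84/1 = 252/1 = 252.
Step 2: b = vr/k = 85·252/2 = 21420/2 = 10710.
Check integrality: r = 252 ∈ Z ✓, b = 10710 ∈ Z ✓.
(These identities are necessary conditions: they determine r and b for any design with these parameters, but do not by themselves prove that one exists.)

r = 252, b = 10710.


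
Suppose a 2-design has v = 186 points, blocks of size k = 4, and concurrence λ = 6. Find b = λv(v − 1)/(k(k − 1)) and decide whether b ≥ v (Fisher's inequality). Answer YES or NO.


r = λ(v − 1)/(k − 1) = 6·185/3 = 370.
b = vr/k = 186·370/4 = 17205.
Fisher's inequality: b ≥ v ⇔ 17205 ≥ 186? YES.

YES


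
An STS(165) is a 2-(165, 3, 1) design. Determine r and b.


An STS(v) is a 2-(v, 3, 1) BIBD: block size k = 3, λ = 1.
Replication: r(k − 1) = λ(v − 1) ⇒ r·2 = 165 − 1 = 164 ⇒ r = 82.
Block count: bk = vr ⇒ b·3 = 165·82 = 13530 ⇒ b = 4510.

r = 82, b = 4510.


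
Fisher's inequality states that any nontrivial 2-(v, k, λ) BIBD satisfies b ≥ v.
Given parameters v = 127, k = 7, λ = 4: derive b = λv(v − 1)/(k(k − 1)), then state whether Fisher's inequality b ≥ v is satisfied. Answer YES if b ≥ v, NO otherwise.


b = λv(v − 1)/(k(k − 1)) = 4·127·126/(7·6) = 64008/42 = 1524.
Compare with v = 127: b ≥ v, so Fisher's inequality holds.

YES


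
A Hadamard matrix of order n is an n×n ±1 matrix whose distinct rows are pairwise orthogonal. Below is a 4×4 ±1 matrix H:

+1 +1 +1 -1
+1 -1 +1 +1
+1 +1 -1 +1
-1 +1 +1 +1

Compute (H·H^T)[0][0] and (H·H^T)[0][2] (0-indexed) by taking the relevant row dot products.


Row 0 of H: [1, 1, 1, -1].
Row 2 of H: [1, 1, -1, 1].
(H·H^T)[0][0] = Σ_j H[0][j]·H[0][j] = (1)² + (1)² + (1)² + (-1)² = 1 + 1 + 1 + 1 = 4.
(H·H^T)[0][2] = Σ_j H[0][j]·H[2][j] = (1)·(1) + (1)·(1) + (1)·(-1) + (-1)·(1) = 1 + 1 + -1 + -1 = 0.
So rows 0 and 2 are orthogonal; the diagonal entry equals n = 4.

(0,0) entry = 4; (0,2) entry = 0.


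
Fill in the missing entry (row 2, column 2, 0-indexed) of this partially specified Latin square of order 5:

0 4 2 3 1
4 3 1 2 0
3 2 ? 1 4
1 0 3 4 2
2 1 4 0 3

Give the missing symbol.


Row 2 contains symbols [1, 2, 3, 4] — missing [0].
Column 2 contains symbols [1, 2, 3, 4] — missing [0].
The missing symbol must appear in both missing sets; intersection = [0].
Therefore the hidden value is 0.

Missing value = 0.


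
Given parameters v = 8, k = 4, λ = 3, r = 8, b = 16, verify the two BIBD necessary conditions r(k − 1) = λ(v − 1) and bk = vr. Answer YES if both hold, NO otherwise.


Condition (i): r(k − 1) = 8·3 = 24; λ(v − 1) = 3·7 = 21. Match? NO.
Condition (ii): bk = 16·4 = 64; vr = 8·8 = 64. Match? YES.
Both conditions hold? NO.

NO


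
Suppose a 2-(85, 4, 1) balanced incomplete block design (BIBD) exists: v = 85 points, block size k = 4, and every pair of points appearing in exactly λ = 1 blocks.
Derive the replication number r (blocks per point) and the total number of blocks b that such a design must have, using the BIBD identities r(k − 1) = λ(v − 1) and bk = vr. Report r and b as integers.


Any 2-(v, k, λ) BIBD satisfies two necessary conditions:
  (i)  Each point sits in r blocks, and counting incidences through any fixed point gives r(k − 1) = λ(v − 1), so r = λ(v − 1)/(k − 1).
  (ii) Total incidences bk = vr, so b = vr/k.
Step 1: r = λ(v − 1)/(k − 1) = 1·(85 − 1)/(4 − 1) = 1·84/3 = 84/3 = 28.
Step 2: b = vr/k = 85·28/4 = 2380/4 = 595.
Check integrality: r = 28 ∈ Z ✓, b = 595 ∈ Z ✓.
(These identities are necessary conditions: they determine r and b for any design with these parameters, but do not by themselves prove that one exists.)

r = 28, b = 595.


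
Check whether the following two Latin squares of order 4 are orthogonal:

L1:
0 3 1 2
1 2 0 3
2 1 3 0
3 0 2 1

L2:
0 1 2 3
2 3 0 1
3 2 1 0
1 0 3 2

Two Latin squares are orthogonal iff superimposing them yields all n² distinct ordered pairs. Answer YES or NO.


Form the n² = 16 superimposed pairs (L1[i][j], L2[i][j]), row by row (rows and columns indexed from 0):
row 0: (0,0) (3,1) (1,2) (2,3)
row 1: (1,2) (2,3) (0,0) (3,1)
row 2: (2,3) (1,2) (3,1) (0,0)
row 3: (3,1) (0,0) (2,3) (1,2)
Orthogonality requires all 16 pairs distinct.
But the pair (1,2) repeats: cell (0,2) has L1 = 1, L2 = 2, and cell (1,0) has L1 = 1, L2 = 2.
A repeated pair means some other pair never occurs (only 4 distinct pairs out of 16), so the squares are not orthogonal.
Conclusion: NO.

NO


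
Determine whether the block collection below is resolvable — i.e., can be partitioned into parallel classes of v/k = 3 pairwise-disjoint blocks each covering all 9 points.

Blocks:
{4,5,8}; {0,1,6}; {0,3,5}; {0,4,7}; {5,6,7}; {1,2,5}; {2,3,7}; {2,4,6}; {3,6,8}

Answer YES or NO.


v = 9, block size k = 3, number of blocks = 9.
For resolvability, blocks must partition into parallel classes of size v/k = 3.
Total blocks must therefore be a multiple of 3: 9 = 3·3 + 0 ⇒ divisible ✓.
Consider block {0,3,5}. The only other block(s) in the collection disjoint from it are {2,4,6} — just 1 block(s). Any parallel class containing {0,3,5} would need 2 other blocks each disjoint from it, so no parallel class of size 3 can contain {0,3,5}.
Since every block must belong to some parallel class in a resolution, the collection cannot be partitioned into parallel classes.
Resolvable? NO.

NO


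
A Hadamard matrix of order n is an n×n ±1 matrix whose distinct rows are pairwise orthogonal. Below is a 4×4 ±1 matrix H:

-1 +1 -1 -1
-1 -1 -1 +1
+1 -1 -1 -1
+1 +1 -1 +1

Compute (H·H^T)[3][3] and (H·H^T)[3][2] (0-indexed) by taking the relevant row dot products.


Row 2 of H: [1, -1, -1, -1].
Row 3 of H: [1, 1, -1, 1].
(H·H^T)[3][3] = Σ_j H[3][j]·H[3][j] = (1)² + (1)² + (-1)² + (1)² = 1 + 1 + 1 + 1 = 4.
(H·H^T)[3][2] = Σ_j H[3][j]·H[2][j] = (1)·(1) + (1)·(-1) + (-1)·(-1) + (1)·(-1) = 1 + -1 + 1 + -1 = 0.
So rows 3 and 2 are orthogonal; the diagonal entry equals n = 4.

(3,3) entry = 4; (3,2) entry = 0.


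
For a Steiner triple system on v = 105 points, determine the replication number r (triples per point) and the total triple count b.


An STS(v) is a 2-(v, 3, 1) BIBD: block size k = 3, λ = 1.
Replication: r(k − 1) = λ(v − 1) ⇒ r·2 = 105 − 1 = 104 ⇒ r = 52.
Block count: bk = vr ⇒ b·3 = 105·52 = 5460 ⇒ b = 1820.

r = 52, b = 1820.


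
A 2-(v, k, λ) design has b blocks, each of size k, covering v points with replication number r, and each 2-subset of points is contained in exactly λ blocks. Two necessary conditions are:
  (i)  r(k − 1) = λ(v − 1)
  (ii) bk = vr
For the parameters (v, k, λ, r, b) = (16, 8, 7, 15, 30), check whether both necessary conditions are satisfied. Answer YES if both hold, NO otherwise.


Condition (i): r(k − 1) = 15·7 = 105; λ(v − 1) = 7·15 = 105. Match? YES.
Condition (ii): bk = 30·8 = 240; vr = 16·15 = 240. Match? YES.
Both conditions hold? YES.

YES


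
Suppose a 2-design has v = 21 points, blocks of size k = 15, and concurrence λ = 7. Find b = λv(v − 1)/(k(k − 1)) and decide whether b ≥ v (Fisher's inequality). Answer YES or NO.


r = λ(v − 1)/(k − 1) = 7·20/14 = 10.
b = vr/k = 21·10/15 = 14.
Fisher's inequality: b ≥ v ⇔ 14 ≥ 21? NO.

NO


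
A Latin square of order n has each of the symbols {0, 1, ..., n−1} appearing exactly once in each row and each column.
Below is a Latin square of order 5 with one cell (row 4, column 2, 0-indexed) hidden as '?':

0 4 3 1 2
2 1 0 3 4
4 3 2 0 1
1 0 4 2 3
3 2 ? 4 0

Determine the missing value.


Row 4 contains symbols [0, 2, 3, 4] — missing [1].
Column 2 contains symbols [0, 2, 3, 4] — missing [1].
The missing symbol must appear in both missing sets; intersection = [1].
Therefore the hidden value is 1.

Missing value = 1.


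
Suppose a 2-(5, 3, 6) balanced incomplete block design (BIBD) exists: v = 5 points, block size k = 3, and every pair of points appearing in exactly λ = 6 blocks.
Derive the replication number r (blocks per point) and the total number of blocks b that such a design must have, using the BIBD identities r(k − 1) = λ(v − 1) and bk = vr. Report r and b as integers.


Any 2-(v, k, λ) BIBD satisfies two necessary conditions:
  (i)  Each point sits in r blocks, and counting incidences through any fixed point gives r(k − 1) = λ(v − 1), so r = λ(v − 1)/(k − 1).
  (ii) Total incidences bk = vr, so b = vr/k.
Step 1: r = λ(v − 1)/(k − 1) = 6·(5 − 1)/(3 − 1) = 6·4/2 = 24/2 = 12.
Step 2: b = vr/k = 5·12/3 = 60/3 = 20.
Check integrality: r = 12 ∈ Z ✓, b = 20 ∈ Z ✓.
(These identities are necessary conditions: they determine r and b for any design with these parameters, but do not by themselves prove that one exists.)

r = 12, b = 20.


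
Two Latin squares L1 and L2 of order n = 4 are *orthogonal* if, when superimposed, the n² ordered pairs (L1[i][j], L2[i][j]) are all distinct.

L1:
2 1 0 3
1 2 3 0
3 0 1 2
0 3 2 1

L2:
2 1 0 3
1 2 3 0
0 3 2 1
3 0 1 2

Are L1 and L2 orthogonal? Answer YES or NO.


Form the n² = 16 superimposed pairs (L1[i][j], L2[i][j]), row by row (rows and columns indexed from 0):
row 0: (2,2) (1,1) (0,0) (3,3)
row 1: (1,1) (2,2) (3,3) (0,0)
row 2: (3,0) (0,3) (1,2) (2,1)
row 3: (0,3) (3,0) (2,1) (1,2)
Orthogonality requires all 16 pairs distinct.
But the pair (1,1) repeats: cell (0,1) has L1 = 1, L2 = 1, and cell (1,0) has L1 = 1, L2 = 1.
A repeated pair means some other pair never occurs (only 8 distinct pairs out of 16), so the squares are not orthogonal.
Conclusion: NO.

NO


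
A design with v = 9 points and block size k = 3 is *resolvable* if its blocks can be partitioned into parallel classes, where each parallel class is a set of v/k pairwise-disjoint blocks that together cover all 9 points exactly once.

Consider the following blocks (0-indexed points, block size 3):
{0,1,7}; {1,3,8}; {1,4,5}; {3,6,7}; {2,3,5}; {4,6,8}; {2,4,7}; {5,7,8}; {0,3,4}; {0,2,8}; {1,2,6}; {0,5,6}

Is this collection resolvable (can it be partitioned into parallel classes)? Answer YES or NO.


v = 9, block size k = 3, number of blocks = 12.
For resolvability, blocks must partition into parallel classes of size v/k = 3.
Total blocks must therefore be a multiple of 3: 12 = 3·4 + 0 ⇒ divisible ✓.
Greedy packing gives 4 candidate class(es). Each should be a full parallel class (size 3, covers all 9 points).
  Class 1 (3 blocks): {0,1,7}; {2,3,5}; {4,6,8}. Points covered: [0, 1, 2, 3, 4, 5, 6, 7, 8].
  Class 2 (3 blocks): {1,3,8}; {2,4,7}; {0,5,6}. Points covered: [0, 1, 2, 3, 4, 5, 6, 7, 8].
  Class 3 (3 blocks): {1,4,5}; {3,6,7}; {0,2,8}. Points covered: [0, 1, 2, 3, 4, 5, 6, 7, 8].
  Class 4 (3 blocks): {5,7,8}; {0,3,4}; {1,2,6}. Points covered: [0, 1, 2, 3, 4, 5, 6, 7, 8].
All classes full (size 3)? YES. All classes cover every point? YES.
Resolvable? YES.

YES


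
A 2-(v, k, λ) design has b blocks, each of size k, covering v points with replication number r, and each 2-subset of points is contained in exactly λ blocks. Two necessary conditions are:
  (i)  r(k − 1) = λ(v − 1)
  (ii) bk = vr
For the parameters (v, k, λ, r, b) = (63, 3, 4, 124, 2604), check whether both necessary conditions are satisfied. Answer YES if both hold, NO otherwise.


Condition (i): r(k − 1) = 124·2 = 248; λ(v − 1) = 4·62 = 248. Match? YES.
Condition (ii): bk = 2604·3 = 7812; vr = 63·124 = 7812. Match? YES.
Both conditions hold? YES.

YES


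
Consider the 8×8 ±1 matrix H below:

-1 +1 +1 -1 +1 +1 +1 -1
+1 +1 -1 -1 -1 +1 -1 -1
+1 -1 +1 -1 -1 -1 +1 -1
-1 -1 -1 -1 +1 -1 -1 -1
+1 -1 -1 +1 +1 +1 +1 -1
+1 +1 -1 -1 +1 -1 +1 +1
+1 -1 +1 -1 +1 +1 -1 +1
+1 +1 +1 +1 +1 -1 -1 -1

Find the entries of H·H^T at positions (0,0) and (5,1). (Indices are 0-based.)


Row 0 of H: [-1, 1, 1, -1, 1, 1, 1, -1].
Row 1 of H: [1, 1, -1, -1, -1, 1, -1, -1].
Row 5 of H: [1, 1, -1, -1, 1, -1, 1, 1].
(H·H^T)[0][0] = Σ_j H[0][j]·H[0][j] = (-1)² + (1)² + (1)² + (-1)² + (1)² + (1)² + (1)² + (-1)² = 1 + 1 + 1 + 1 + 1 + 1 + 1 + 1 = 8.
(H·H^T)[5][1] = Σ_j H[5][j]·H[1][j] = (1)·(1) + (1)·(1) + (-1)·(-1) + (-1)·(-1) + (1)·(-1) + (-1)·(1) + (1)·(-1) + (1)·(-1) = 1 + 1 + 1 + 1 + -1 + -1 + -1 + -1 = 0.
So rows 5 and 1 are orthogonal; the diagonal entry equals n = 8.

(0,0) entry = 8; (5,1) entry = 0.
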